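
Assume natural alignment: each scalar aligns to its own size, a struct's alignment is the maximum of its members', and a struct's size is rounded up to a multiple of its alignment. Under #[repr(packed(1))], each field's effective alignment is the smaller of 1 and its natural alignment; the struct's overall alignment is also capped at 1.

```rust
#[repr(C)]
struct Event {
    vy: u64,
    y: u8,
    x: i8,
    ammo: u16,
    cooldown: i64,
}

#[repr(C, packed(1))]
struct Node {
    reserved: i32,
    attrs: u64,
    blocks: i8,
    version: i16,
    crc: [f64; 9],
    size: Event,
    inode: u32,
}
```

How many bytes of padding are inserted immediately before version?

Event: @0: vy [8B, align 8] → 8; @8: y [1B, align 1] → 9; @9: x [1B, align 1] → 10; @10: ammo [2B, align 2] → 12; +4 pad (align 8); @16: cooldown [8B, align 8] → 24; size 24, align 8
@0: reserved [4B, align 1] → 4
@4: attrs [8B, align 1] → 12
@12: blocks [1B, align 1] → 13
@13: version [2B, align 1] → 15

0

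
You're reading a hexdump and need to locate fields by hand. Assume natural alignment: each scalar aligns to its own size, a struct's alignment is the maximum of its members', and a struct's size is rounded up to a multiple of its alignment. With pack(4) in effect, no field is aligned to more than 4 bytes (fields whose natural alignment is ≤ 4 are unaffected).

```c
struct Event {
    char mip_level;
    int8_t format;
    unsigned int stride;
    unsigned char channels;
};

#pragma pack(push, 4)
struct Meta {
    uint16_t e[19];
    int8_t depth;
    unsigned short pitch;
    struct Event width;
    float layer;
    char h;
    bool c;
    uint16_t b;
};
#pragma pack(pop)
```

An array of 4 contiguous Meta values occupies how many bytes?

Event: 0..1  mip_level  (1B, 1-aligned); 1..2  format  (1B, 1-aligned); 2..4  -- padding (2B); 4..8  stride  (4B, 4-aligned); 8..9  channels  (1B, 1-aligned); 9..12  -- tail padding (3B); sizeof = 12, alignof = 4
0..38  e  (38B, 2-aligned)
38..39  depth  (1B, 1-aligned)
39..40  -- padding (1B)
40..42  pitch  (2B, 2-aligned)
42..44  -- padding (2B)
44..56  width  (12B, 4-aligned)
56..60  layer  (4B, 4-aligned)
60..61  h  (1B, 1-aligned)
61..62  c  (1B, 1-aligned)
62..64  b  (2B, 2-aligned)
sizeof = 64, alignof = 4
array of 4: 4 × 64 = 256

256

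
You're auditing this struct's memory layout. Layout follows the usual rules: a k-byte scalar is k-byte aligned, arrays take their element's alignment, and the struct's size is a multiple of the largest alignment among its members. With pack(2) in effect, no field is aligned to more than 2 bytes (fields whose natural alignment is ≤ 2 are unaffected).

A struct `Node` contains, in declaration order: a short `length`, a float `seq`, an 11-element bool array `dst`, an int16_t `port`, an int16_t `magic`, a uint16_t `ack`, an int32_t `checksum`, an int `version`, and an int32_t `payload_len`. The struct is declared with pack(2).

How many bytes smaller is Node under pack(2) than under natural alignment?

4

natural layout:
  length at 0 (size 2, align 2) → ends 2
  pad 2 to align 4 for seq
  seq at 4 (size 4, align 4) → ends 8
  dst at 8 (size 11, align 1) → ends 19
  pad 1 to align 2 for port
  port at 20 (size 2, align 2) → ends 22
  magic at 22 (size 2, align 2) → ends 24
  ack at 24 (size 2, align 2) → ends 26
  pad 2 to align 4 for checksum
  checksum at 28 (size 4, align 4) → ends 32
  version at 32 (size 4, align 4) → ends 36
  payload_len at 36 (size 4, align 4) → ends 40
  total 40 bytes, alignment 4
packed(2) layout:
  length at 0 (size 2, align 2) → ends 2
  seq at 2 (size 4, align 2) → ends 6
  dst at 6 (size 11, align 1) → ends 17
  pad 1 to align 2 for port
  port at 18 (size 2, align 2) → ends 20
  magic at 20 (size 2, align 2) → ends 22
  ack at 22 (size 2, align 2) → ends 24
  checksum at 24 (size 4, align 2) → ends 28
  version at 28 (size 4, align 2) → ends 32
  payload_len at 32 (size 4, align 2) → ends 36
  total 36 bytes, alignment 2
40 − 36 = 4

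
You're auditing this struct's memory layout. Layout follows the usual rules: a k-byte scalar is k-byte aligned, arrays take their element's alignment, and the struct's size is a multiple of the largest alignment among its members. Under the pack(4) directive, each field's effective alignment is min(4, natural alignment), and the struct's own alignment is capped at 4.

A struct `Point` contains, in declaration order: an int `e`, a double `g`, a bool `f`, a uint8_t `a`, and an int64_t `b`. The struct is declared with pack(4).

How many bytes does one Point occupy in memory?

24 bytes

@0: e [4B, align 4] → 4
@4: g [8B, align 4] → 12
@12: f [1B, align 1] → 13
@13: a [1B, align 1] → 14
+2 pad (align 4)
@16: b [8B, align 4] → 24
size 24, align 4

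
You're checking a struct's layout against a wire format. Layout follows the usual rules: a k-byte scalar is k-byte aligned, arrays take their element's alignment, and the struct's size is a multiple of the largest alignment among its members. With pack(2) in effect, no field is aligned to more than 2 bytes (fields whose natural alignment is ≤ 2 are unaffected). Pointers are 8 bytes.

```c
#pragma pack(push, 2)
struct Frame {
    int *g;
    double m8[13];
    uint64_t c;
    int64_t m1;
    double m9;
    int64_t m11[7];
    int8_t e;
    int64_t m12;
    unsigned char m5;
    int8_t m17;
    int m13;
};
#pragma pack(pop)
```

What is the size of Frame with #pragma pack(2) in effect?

208

0..8  g  (8B, 2-aligned)
8..112  m8  (104B, 2-aligned)
112..120  c  (8B, 2-aligned)
120..128  m1  (8B, 2-aligned)
128..136  m9  (8B, 2-aligned)
136..192  m11  (56B, 2-aligned)
192..193  e  (1B, 1-aligned)
193..194  -- padding (1B)
194..202  m12  (8B, 2-aligned)
202..203  m5  (1B, 1-aligned)
203..204  m17  (1B, 1-aligned)
204..208  m13  (4B, 2-aligned)
sizeof = 208, alignof = 2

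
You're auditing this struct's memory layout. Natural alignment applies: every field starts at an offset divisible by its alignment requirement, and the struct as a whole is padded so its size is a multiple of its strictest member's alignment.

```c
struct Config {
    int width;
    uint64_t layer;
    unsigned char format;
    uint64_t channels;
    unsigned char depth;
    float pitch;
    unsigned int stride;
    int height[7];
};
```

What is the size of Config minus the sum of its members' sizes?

14

@0: width [4B, align 4] → 4
+4 pad (align 8)
@8: layer [8B, align 8] → 16
@16: format [1B, align 1] → 17
+7 pad (align 8)
@24: channels [8B, align 8] → 32
@32: depth [1B, align 1] → 33
+3 pad (align 4)
@36: pitch [4B, align 4] → 40
@40: stride [4B, align 4] → 44
@44: height [28B, align 4] → 72
size 72, align 8
data bytes 58, size 72 → padding 14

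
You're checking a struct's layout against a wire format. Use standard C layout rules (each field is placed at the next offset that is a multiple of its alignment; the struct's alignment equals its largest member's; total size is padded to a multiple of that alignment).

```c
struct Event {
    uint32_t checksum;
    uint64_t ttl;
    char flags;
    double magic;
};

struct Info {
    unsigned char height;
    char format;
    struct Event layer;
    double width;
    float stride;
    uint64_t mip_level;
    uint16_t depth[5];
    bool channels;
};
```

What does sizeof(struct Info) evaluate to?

80 bytes

Event: @0: checksum [4B, align 4] → 4; +4 pad (align 8); @8: ttl [8B, align 8] → 16; @16: flags [1B, align 1] → 17; +7 pad (align 8); @24: magic [8B, align 8] → 32; size 32, align 8
@0: height [1B, align 1] → 1
@1: format [1B, align 1] → 2
+6 pad (align 8)
@8: layer [32B, align 8] → 40
@40: width [8B, align 8] → 48
@48: stride [4B, align 4] → 52
+4 pad (align 8)
@56: mip_level [8B, align 8] → 64
@64: depth [10B, align 2] → 74
@74: channels [1B, align 1] → 75
+5 tail pad (align 8)
size 80, align 8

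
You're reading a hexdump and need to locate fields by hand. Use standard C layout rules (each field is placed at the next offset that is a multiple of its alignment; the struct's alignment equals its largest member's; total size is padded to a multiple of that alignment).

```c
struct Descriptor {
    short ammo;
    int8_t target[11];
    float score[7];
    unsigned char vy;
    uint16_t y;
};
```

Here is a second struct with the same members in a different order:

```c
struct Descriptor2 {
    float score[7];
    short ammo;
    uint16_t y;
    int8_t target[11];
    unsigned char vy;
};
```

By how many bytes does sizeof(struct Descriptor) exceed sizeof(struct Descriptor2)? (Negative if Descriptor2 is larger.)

@0: ammo [2B, align 2] → 2
@2: target [11B, align 1] → 13
+3 pad (align 4)
@16: score [28B, align 4] → 44
@44: vy [1B, align 1] → 45
+1 pad (align 2)
@46: y [2B, align 2] → 48
size 48, align 4
— Descriptor2 —
@0: score [28B, align 4] → 28
@28: ammo [2B, align 2] → 30
@30: y [2B, align 2] → 32
@32: target [11B, align 1] → 43
@43: vy [1B, align 1] → 44
size 44, align 4
48 − 44 = 4

4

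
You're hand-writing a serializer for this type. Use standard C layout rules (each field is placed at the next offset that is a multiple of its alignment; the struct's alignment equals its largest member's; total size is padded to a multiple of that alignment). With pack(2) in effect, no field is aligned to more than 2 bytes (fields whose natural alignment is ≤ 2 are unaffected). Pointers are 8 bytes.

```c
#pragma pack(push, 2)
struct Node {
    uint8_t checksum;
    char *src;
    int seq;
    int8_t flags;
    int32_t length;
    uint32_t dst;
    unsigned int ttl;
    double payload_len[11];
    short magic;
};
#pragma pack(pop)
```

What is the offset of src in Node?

2

0..1  checksum  (1B, 1-aligned)
1..2  -- padding (1B)
2..10  src  (8B, 2-aligned)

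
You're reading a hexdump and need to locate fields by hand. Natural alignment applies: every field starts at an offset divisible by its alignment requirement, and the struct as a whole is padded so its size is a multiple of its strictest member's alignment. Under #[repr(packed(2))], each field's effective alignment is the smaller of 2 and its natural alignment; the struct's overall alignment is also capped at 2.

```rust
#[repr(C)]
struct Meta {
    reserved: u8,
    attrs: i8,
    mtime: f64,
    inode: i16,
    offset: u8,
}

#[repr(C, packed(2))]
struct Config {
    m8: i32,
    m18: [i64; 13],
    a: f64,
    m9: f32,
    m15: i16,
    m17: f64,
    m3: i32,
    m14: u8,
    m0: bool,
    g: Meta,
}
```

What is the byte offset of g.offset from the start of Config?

Meta: reserved at 0 (size 1, align 1) → ends 1; attrs at 1 (size 1, align 1) → ends 2; pad 6 to align 8 for mtime; mtime at 8 (size 8, align 8) → ends 16; inode at 16 (size 2, align 2) → ends 18; offset at 18 (size 1, align 1) → ends 19; tail pad 5 to reach multiple of 8; total 24 bytes, alignment 8
m8 at 0 (size 4, align 2) → ends 4
m18 at 4 (size 104, align 2) → ends 108
a at 108 (size 8, align 2) → ends 116
m9 at 116 (size 4, align 2) → ends 120
m15 at 120 (size 2, align 2) → ends 122
m17 at 122 (size 8, align 2) → ends 130
m3 at 130 (size 4, align 2) → ends 134
m14 at 134 (size 1, align 1) → ends 135
m0 at 135 (size 1, align 1) → ends 136
g at 136 (size 24, align 2) → ends 160
within Meta: offset at 18
136 + 18 = 154

154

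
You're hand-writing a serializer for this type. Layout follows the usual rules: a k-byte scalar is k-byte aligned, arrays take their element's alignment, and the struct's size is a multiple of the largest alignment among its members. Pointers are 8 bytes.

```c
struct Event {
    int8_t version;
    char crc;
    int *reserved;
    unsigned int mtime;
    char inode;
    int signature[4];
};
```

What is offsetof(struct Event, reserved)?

8

0..1  version  (1B, 1-aligned)
1..2  crc  (1B, 1-aligned)
2..8  -- padding (6B)
8..16  reserved  (8B, 8-aligned)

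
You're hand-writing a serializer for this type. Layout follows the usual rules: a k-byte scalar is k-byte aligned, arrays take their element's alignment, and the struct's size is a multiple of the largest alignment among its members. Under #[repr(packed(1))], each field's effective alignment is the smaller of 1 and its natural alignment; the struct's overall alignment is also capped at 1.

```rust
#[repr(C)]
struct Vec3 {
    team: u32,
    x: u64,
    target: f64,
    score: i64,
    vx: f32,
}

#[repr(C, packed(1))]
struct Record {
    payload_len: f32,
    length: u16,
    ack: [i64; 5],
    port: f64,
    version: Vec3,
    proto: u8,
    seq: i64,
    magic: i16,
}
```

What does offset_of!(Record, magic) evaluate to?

Vec3: team at 0 (size 4, align 4) → ends 4; pad 4 to align 8 for x; x at 8 (size 8, align 8) → ends 16; target at 16 (size 8, align 8) → ends 24; score at 24 (size 8, align 8) → ends 32; vx at 32 (size 4, align 4) → ends 36; tail pad 4 to reach multiple of 8; total 40 bytes, alignment 8
payload_len at 0 (size 4, align 1) → ends 4
length at 4 (size 2, align 1) → ends 6
ack at 6 (size 40, align 1) → ends 46
port at 46 (size 8, align 1) → ends 54
version at 54 (size 40, align 1) → ends 94
proto at 94 (size 1, align 1) → ends 95
seq at 95 (size 8, align 1) → ends 103
magic at 103 (size 2, align 1) → ends 105

103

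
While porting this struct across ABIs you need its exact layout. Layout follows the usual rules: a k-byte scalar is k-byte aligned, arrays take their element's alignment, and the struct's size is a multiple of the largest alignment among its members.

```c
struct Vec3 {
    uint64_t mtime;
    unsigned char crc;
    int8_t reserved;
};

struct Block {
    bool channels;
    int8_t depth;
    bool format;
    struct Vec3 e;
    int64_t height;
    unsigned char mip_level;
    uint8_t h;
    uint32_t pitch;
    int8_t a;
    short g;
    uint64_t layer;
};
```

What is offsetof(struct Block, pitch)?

36

Vec3: 0..8  mtime  (8B, 8-aligned); 8..9  crc  (1B, 1-aligned); 9..10  reserved  (1B, 1-aligned); 10..16  -- tail padding (6B); sizeof = 16, alignof = 8
0..1  channels  (1B, 1-aligned)
1..2  depth  (1B, 1-aligned)
2..3  format  (1B, 1-aligned)
3..8  -- padding (5B)
8..24  e  (16B, 8-aligned)
24..32  height  (8B, 8-aligned)
32..33  mip_level  (1B, 1-aligned)
33..34  h  (1B, 1-aligned)
34..36  -- padding (2B)
36..40  pitch  (4B, 4-aligned)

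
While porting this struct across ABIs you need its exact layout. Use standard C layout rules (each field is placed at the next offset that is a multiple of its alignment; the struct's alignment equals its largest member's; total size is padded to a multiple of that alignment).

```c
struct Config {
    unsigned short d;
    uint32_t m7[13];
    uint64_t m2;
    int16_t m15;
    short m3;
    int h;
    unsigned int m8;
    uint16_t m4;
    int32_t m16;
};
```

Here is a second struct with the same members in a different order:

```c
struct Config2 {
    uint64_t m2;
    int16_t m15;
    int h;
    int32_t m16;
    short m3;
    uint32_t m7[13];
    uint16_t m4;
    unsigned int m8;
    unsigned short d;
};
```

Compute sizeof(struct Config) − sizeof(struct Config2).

0

d at 0 (size 2, align 2) → ends 2
pad 2 to align 4 for m7
m7 at 4 (size 52, align 4) → ends 56
m2 at 56 (size 8, align 8) → ends 64
m15 at 64 (size 2, align 2) → ends 66
m3 at 66 (size 2, align 2) → ends 68
h at 68 (size 4, align 4) → ends 72
m8 at 72 (size 4, align 4) → ends 76
m4 at 76 (size 2, align 2) → ends 78
pad 2 to align 4 for m16
m16 at 80 (size 4, align 4) → ends 84
tail pad 4 to reach multiple of 8
total 88 bytes, alignment 8
— Config2 —
m2 at 0 (size 8, align 8) → ends 8
m15 at 8 (size 2, align 2) → ends 10
pad 2 to align 4 for h
h at 12 (size 4, align 4) → ends 16
m16 at 16 (size 4, align 4) → ends 20
m3 at 20 (size 2, align 2) → ends 22
pad 2 to align 4 for m7
m7 at 24 (size 52, align 4) → ends 76
m4 at 76 (size 2, align 2) → ends 78
pad 2 to align 4 for m8
m8 at 80 (size 4, align 4) → ends 84
d at 84 (size 2, align 2) → ends 86
tail pad 2 to reach multiple of 8
total 88 bytes, alignment 8
88 − 88 = 0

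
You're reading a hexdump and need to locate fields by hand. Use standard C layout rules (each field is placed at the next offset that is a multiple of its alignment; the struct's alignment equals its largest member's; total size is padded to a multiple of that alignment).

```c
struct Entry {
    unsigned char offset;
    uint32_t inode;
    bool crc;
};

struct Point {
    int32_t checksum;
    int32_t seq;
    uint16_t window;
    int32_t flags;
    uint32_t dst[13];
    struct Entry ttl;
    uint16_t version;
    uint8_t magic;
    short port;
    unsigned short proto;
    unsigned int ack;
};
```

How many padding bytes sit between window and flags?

2

Entry: @0: offset [1B, align 1] → 1; +3 pad (align 4); @4: inode [4B, align 4] → 8; @8: crc [1B, align 1] → 9; +3 tail pad (align 4); size 12, align 4
@0: checksum [4B, align 4] → 4
@4: seq [4B, align 4] → 8
@8: window [2B, align 2] → 10
+2 pad (align 4)
@12: flags [4B, align 4] → 16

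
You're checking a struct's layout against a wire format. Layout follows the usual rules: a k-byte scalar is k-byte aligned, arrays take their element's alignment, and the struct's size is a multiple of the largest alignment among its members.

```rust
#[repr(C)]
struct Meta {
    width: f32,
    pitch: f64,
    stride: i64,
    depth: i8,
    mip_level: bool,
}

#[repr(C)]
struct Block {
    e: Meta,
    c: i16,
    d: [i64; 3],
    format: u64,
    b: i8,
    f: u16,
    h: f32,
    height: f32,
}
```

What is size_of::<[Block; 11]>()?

968

Meta: @0: width [4B, align 4] → 4; +4 pad (align 8); @8: pitch [8B, align 8] → 16; @16: stride [8B, align 8] → 24; @24: depth [1B, align 1] → 25; @25: mip_level [1B, align 1] → 26; +6 tail pad (align 8); size 32, align 8
@0: e [32B, align 8] → 32
@32: c [2B, align 2] → 34
+6 pad (align 8)
@40: d [24B, align 8] → 64
@64: format [8B, align 8] → 72
@72: b [1B, align 1] → 73
+1 pad (align 2)
@74: f [2B, align 2] → 76
@76: h [4B, align 4] → 80
@80: height [4B, align 4] → 84
+4 tail pad (align 8)
size 88, align 8
array of 11: 11 × 88 = 968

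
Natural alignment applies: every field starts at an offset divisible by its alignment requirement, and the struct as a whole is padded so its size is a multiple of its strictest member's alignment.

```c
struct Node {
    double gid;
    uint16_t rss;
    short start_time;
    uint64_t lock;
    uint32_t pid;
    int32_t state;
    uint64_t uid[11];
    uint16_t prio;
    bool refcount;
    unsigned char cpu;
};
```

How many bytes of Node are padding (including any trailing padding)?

gid at 0 (size 8, align 8) → ends 8
rss at 8 (size 2, align 2) → ends 10
start_time at 10 (size 2, align 2) → ends 12
pad 4 to align 8 for lock
lock at 16 (size 8, align 8) → ends 24
pid at 24 (size 4, align 4) → ends 28
state at 28 (size 4, align 4) → ends 32
uid at 32 (size 88, align 8) → ends 120
prio at 120 (size 2, align 2) → ends 122
refcount at 122 (size 1, align 1) → ends 123
cpu at 123 (size 1, align 1) → ends 124
tail pad 4 to reach multiple of 8
total 128 bytes, alignment 8
data bytes 120, size 128 → padding 8

8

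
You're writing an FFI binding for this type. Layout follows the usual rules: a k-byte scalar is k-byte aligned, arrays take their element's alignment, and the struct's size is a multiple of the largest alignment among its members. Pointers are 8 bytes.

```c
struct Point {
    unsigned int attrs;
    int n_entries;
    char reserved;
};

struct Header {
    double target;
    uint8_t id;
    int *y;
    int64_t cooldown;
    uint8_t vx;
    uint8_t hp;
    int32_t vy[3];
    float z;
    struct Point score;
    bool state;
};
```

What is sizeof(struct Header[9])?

Point: @0: attrs [4B, align 4] → 4; @4: n_entries [4B, align 4] → 8; @8: reserved [1B, align 1] → 9; +3 tail pad (align 4); size 12, align 4
@0: target [8B, align 8] → 8
@8: id [1B, align 1] → 9
+7 pad (align 8)
@16: y [8B, align 8] → 24
@24: cooldown [8B, align 8] → 32
@32: vx [1B, align 1] → 33
@33: hp [1B, align 1] → 34
+2 pad (align 4)
@36: vy [12B, align 4] → 48
@48: z [4B, align 4] → 52
@52: score [12B, align 4] → 64
@64: state [1B, align 1] → 65
+7 tail pad (align 8)
size 72, align 8
array of 9: 9 × 72 = 648

648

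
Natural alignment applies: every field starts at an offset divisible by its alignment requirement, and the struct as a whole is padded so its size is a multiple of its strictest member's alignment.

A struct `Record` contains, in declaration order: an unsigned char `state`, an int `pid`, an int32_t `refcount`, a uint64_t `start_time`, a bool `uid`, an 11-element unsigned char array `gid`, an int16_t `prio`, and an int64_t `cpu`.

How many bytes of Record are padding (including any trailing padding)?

9

state at 0 (size 1, align 1) → ends 1
pad 3 to align 4 for pid
pid at 4 (size 4, align 4) → ends 8
refcount at 8 (size 4, align 4) → ends 12
pad 4 to align 8 for start_time
start_time at 16 (size 8, align 8) → ends 24
uid at 24 (size 1, align 1) → ends 25
gid at 25 (size 11, align 1) → ends 36
prio at 36 (size 2, align 2) → ends 38
pad 2 to align 8 for cpu
cpu at 40 (size 8, align 8) → ends 48
total 48 bytes, alignment 8
data bytes 39, size 48 → padding 9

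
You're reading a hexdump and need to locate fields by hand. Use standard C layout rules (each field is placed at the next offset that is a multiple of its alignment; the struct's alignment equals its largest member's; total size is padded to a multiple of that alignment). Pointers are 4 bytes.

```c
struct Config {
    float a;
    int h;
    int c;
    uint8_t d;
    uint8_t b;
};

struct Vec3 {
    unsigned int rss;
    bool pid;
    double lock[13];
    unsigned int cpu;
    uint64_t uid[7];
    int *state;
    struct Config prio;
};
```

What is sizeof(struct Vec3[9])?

Config: @0: a [4B, align 4] → 4; @4: h [4B, align 4] → 8; @8: c [4B, align 4] → 12; @12: d [1B, align 1] → 13; @13: b [1B, align 1] → 14; +2 tail pad (align 4); size 16, align 4
@0: rss [4B, align 4] → 4
@4: pid [1B, align 1] → 5
+3 pad (align 8)
@8: lock [104B, align 8] → 112
@112: cpu [4B, align 4] → 116
+4 pad (align 8)
@120: uid [56B, align 8] → 176
@176: state [4B, align 4] → 180
@180: prio [16B, align 4] → 196
+4 tail pad (align 8)
size 200, align 8
array of 9: 9 × 200 = 1800

1800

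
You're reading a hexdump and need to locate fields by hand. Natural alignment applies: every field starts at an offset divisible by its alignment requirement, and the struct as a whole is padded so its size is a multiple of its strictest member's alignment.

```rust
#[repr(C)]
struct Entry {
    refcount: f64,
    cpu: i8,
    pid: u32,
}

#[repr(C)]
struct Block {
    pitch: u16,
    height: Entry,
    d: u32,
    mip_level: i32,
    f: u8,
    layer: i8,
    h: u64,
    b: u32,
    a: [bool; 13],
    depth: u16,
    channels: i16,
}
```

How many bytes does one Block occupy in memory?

72 bytes

Entry: 0..8  refcount  (8B, 8-aligned); 8..9  cpu  (1B, 1-aligned); 9..12  -- padding (3B); 12..16  pid  (4B, 4-aligned); sizeof = 16, alignof = 8
0..2  pitch  (2B, 2-aligned)
2..8  -- padding (6B)
8..24  height  (16B, 8-aligned)
24..28  d  (4B, 4-aligned)
28..32  mip_level  (4B, 4-aligned)
32..33  f  (1B, 1-aligned)
33..34  layer  (1B, 1-aligned)
34..40  -- padding (6B)
40..48  h  (8B, 8-aligned)
48..52  b  (4B, 4-aligned)
52..65  a  (13B, 1-aligned)
65..66  -- padding (1B)
66..68  depth  (2B, 2-aligned)
68..70  channels  (2B, 2-aligned)
70..72  -- tail padding (2B)
sizeof = 72, alignof = 8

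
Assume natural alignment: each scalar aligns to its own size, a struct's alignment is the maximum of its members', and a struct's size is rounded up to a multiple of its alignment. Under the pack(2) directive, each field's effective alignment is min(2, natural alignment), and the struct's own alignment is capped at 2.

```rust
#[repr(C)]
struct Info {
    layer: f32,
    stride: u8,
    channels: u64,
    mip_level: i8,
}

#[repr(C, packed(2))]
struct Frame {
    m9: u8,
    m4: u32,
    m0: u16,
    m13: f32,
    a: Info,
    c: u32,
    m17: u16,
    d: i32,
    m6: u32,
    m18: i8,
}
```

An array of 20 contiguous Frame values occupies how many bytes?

Info: @0: layer [4B, align 4] → 4; @4: stride [1B, align 1] → 5; +3 pad (align 8); @8: channels [8B, align 8] → 16; @16: mip_level [1B, align 1] → 17; +7 tail pad (align 8); size 24, align 8
@0: m9 [1B, align 1] → 1
+1 pad (align 2)
@2: m4 [4B, align 2] → 6
@6: m0 [2B, align 2] → 8
@8: m13 [4B, align 2] → 12
@12: a [24B, align 2] → 36
@36: c [4B, align 2] → 40
@40: m17 [2B, align 2] → 42
@42: d [4B, align 2] → 46
@46: m6 [4B, align 2] → 50
@50: m18 [1B, align 1] → 51
+1 tail pad (align 2)
size 52, align 2
array of 20: 20 × 52 = 1040

1040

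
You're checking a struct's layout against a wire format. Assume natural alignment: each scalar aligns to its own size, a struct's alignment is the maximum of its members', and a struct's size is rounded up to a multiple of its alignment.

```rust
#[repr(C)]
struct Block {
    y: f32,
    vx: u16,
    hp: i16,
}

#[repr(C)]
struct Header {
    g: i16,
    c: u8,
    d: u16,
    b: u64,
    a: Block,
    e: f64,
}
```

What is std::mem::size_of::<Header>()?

32

Block: y at 0 (size 4, align 4) → ends 4; vx at 4 (size 2, align 2) → ends 6; hp at 6 (size 2, align 2) → ends 8; total 8 bytes, alignment 4
g at 0 (size 2, align 2) → ends 2
c at 2 (size 1, align 1) → ends 3
pad 1 to align 2 for d
d at 4 (size 2, align 2) → ends 6
pad 2 to align 8 for b
b at 8 (size 8, align 8) → ends 16
a at 16 (size 8, align 4) → ends 24
e at 24 (size 8, align 8) → ends 32
total 32 bytes, alignment 8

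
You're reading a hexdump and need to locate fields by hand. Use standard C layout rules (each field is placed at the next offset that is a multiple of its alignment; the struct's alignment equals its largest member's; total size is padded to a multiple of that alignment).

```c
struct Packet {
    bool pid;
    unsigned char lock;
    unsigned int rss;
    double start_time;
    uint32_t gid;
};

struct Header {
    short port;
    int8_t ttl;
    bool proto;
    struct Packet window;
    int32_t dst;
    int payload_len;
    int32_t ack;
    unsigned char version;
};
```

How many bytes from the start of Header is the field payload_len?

36

Packet: 0..1  pid  (1B, 1-aligned); 1..2  lock  (1B, 1-aligned); 2..4  -- padding (2B); 4..8  rss  (4B, 4-aligned); 8..16  start_time  (8B, 8-aligned); 16..20  gid  (4B, 4-aligned); 20..24  -- tail padding (4B); sizeof = 24, alignof = 8
0..2  port  (2B, 2-aligned)
2..3  ttl  (1B, 1-aligned)
3..4  proto  (1B, 1-aligned)
4..8  -- padding (4B)
8..32  window  (24B, 8-aligned)
32..36  dst  (4B, 4-aligned)
36..40  payload_len  (4B, 4-aligned)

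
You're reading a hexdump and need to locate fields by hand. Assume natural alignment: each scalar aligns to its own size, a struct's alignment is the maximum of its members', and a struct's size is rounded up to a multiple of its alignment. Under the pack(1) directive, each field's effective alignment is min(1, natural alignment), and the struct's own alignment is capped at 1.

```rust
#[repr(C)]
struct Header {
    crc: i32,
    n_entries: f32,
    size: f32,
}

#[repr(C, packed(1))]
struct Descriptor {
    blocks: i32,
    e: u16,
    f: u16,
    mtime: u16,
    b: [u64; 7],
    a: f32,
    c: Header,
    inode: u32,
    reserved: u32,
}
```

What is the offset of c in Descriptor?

70

Header: @0: crc [4B, align 4] → 4; @4: n_entries [4B, align 4] → 8; @8: size [4B, align 4] → 12; size 12, align 4
@0: blocks [4B, align 1] → 4
@4: e [2B, align 1] → 6
@6: f [2B, align 1] → 8
@8: mtime [2B, align 1] → 10
@10: b [56B, align 1] → 66
@66: a [4B, align 1] → 70
@70: c [12B, align 1] → 82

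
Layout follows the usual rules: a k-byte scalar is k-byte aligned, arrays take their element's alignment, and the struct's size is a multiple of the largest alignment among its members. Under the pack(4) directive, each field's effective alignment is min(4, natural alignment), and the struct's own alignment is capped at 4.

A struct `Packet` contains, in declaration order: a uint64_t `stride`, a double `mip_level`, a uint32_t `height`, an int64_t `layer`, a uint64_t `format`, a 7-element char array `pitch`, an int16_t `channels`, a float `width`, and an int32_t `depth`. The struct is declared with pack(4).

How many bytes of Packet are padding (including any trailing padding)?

3

stride at 0 (size 8, align 4) → ends 8
mip_level at 8 (size 8, align 4) → ends 16
height at 16 (size 4, align 4) → ends 20
layer at 20 (size 8, align 4) → ends 28
format at 28 (size 8, align 4) → ends 36
pitch at 36 (size 7, align 1) → ends 43
pad 1 to align 2 for channels
channels at 44 (size 2, align 2) → ends 46
pad 2 to align 4 for width
width at 48 (size 4, align 4) → ends 52
depth at 52 (size 4, align 4) → ends 56
total 56 bytes, alignment 4
data bytes 53, size 56 → padding 3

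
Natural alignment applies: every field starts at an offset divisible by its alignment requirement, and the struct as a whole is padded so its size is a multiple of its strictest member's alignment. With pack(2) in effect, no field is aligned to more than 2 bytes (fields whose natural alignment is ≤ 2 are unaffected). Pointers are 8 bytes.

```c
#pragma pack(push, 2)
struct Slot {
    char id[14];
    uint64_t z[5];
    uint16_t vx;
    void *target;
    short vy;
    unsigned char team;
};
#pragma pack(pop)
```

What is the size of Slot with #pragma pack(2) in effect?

@0: id [14B, align 1] → 14
@14: z [40B, align 2] → 54
@54: vx [2B, align 2] → 56
@56: target [8B, align 2] → 64
@64: vy [2B, align 2] → 66
@66: team [1B, align 1] → 67
+1 tail pad (align 2)
size 68, align 2

68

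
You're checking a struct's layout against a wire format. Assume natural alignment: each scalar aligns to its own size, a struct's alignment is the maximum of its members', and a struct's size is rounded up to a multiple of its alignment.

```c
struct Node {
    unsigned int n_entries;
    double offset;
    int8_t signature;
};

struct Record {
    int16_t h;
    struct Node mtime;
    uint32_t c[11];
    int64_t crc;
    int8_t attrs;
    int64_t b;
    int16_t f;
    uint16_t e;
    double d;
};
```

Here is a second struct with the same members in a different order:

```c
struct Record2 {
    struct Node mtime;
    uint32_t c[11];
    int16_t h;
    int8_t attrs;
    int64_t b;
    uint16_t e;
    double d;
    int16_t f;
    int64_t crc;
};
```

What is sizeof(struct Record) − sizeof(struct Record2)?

Node: n_entries at 0 (size 4, align 4) → ends 4; pad 4 to align 8 for offset; offset at 8 (size 8, align 8) → ends 16; signature at 16 (size 1, align 1) → ends 17; tail pad 7 to reach multiple of 8; total 24 bytes, alignment 8
h at 0 (size 2, align 2) → ends 2
pad 6 to align 8 for mtime
mtime at 8 (size 24, align 8) → ends 32
c at 32 (size 44, align 4) → ends 76
pad 4 to align 8 for crc
crc at 80 (size 8, align 8) → ends 88
attrs at 88 (size 1, align 1) → ends 89
pad 7 to align 8 for b
b at 96 (size 8, align 8) → ends 104
f at 104 (size 2, align 2) → ends 106
e at 106 (size 2, align 2) → ends 108
pad 4 to align 8 for d
d at 112 (size 8, align 8) → ends 120
total 120 bytes, alignment 8
— Record2 —
mtime at 0 (size 24, align 8) → ends 24
c at 24 (size 44, align 4) → ends 68
h at 68 (size 2, align 2) → ends 70
attrs at 70 (size 1, align 1) → ends 71
pad 1 to align 8 for b
b at 72 (size 8, align 8) → ends 80
e at 80 (size 2, align 2) → ends 82
pad 6 to align 8 for d
d at 88 (size 8, align 8) → ends 96
f at 96 (size 2, align 2) → ends 98
pad 6 to align 8 for crc
crc at 104 (size 8, align 8) → ends 112
total 112 bytes, alignment 8
120 − 112 = 8

8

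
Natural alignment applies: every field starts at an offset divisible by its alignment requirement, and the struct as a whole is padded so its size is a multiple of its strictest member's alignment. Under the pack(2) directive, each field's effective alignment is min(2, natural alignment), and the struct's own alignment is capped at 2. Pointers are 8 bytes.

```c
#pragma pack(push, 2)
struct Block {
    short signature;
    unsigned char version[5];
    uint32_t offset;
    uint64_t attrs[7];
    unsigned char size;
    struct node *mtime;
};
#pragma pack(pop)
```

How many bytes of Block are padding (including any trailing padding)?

signature at 0 (size 2, align 2) → ends 2
version at 2 (size 5, align 1) → ends 7
pad 1 to align 2 for offset
offset at 8 (size 4, align 2) → ends 12
attrs at 12 (size 56, align 2) → ends 68
size at 68 (size 1, align 1) → ends 69
pad 1 to align 2 for mtime
mtime at 70 (size 8, align 2) → ends 78
total 78 bytes, alignment 2
data bytes 76, size 78 → padding 2

2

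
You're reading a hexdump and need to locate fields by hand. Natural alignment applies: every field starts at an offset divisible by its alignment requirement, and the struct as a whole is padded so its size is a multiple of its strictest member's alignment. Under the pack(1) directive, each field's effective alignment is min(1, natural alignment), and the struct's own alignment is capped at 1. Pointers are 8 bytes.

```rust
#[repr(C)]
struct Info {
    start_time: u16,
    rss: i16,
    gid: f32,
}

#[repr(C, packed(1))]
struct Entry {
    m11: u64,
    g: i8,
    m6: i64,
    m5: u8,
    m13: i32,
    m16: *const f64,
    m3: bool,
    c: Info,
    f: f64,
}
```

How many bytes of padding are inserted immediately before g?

0

Info: start_time at 0 (size 2, align 2) → ends 2; rss at 2 (size 2, align 2) → ends 4; gid at 4 (size 4, align 4) → ends 8; total 8 bytes, alignment 4
m11 at 0 (size 8, align 1) → ends 8
g at 8 (size 1, align 1) → ends 9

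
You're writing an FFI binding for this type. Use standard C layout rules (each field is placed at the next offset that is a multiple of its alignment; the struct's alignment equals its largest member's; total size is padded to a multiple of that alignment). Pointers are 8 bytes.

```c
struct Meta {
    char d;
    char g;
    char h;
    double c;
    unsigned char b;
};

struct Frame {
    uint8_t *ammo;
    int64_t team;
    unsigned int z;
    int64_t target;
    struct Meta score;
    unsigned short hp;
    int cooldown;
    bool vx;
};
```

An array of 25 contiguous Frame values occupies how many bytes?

Meta: 0..1  d  (1B, 1-aligned); 1..2  g  (1B, 1-aligned); 2..3  h  (1B, 1-aligned); 3..8  -- padding (5B); 8..16  c  (8B, 8-aligned); 16..17  b  (1B, 1-aligned); 17..24  -- tail padding (7B); sizeof = 24, alignof = 8
0..8  ammo  (8B, 8-aligned)
8..16  team  (8B, 8-aligned)
16..20  z  (4B, 4-aligned)
20..24  -- padding (4B)
24..32  target  (8B, 8-aligned)
32..56  score  (24B, 8-aligned)
56..58  hp  (2B, 2-aligned)
58..60  -- padding (2B)
60..64  cooldown  (4B, 4-aligned)
64..65  vx  (1B, 1-aligned)
65..72  -- tail padding (7B)
sizeof = 72, alignof = 8
array of 25: 25 × 72 = 1800

1800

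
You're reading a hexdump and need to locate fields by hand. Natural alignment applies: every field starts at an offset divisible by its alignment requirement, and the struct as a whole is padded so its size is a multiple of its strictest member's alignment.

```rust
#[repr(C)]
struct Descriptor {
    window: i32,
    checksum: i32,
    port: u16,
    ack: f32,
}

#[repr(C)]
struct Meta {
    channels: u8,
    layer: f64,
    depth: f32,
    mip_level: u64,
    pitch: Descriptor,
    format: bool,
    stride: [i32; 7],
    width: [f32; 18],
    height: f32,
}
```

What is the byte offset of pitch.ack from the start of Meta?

Descriptor: 0..4  window  (4B, 4-aligned); 4..8  checksum  (4B, 4-aligned); 8..10  port  (2B, 2-aligned); 10..12  -- padding (2B); 12..16  ack  (4B, 4-aligned); sizeof = 16, alignof = 4
0..1  channels  (1B, 1-aligned)
1..8  -- padding (7B)
8..16  layer  (8B, 8-aligned)
16..20  depth  (4B, 4-aligned)
20..24  -- padding (4B)
24..32  mip_level  (8B, 8-aligned)
32..48  pitch  (16B, 4-aligned)
within Descriptor: ack at 12
32 + 12 = 44

44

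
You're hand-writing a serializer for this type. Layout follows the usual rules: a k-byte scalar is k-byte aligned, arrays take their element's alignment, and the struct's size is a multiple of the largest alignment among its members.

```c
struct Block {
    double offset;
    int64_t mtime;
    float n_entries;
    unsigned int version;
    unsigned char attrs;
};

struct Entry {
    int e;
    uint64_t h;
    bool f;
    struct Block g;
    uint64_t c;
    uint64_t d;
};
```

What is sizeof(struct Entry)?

Block: @0: offset [8B, align 8] → 8; @8: mtime [8B, align 8] → 16; @16: n_entries [4B, align 4] → 20; @20: version [4B, align 4] → 24; @24: attrs [1B, align 1] → 25; +7 tail pad (align 8); size 32, align 8
@0: e [4B, align 4] → 4
+4 pad (align 8)
@8: h [8B, align 8] → 16
@16: f [1B, align 1] → 17
+7 pad (align 8)
@24: g [32B, align 8] → 56
@56: c [8B, align 8] → 64
@64: d [8B, align 8] → 72
size 72, align 8

72 bytes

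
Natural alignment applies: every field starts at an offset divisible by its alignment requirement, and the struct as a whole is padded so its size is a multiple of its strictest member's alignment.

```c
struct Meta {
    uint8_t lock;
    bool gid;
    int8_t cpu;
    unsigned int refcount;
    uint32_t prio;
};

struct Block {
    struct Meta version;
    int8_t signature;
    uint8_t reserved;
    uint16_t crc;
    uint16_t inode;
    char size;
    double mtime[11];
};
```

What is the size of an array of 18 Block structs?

Meta: lock at 0 (size 1, align 1) → ends 1; gid at 1 (size 1, align 1) → ends 2; cpu at 2 (size 1, align 1) → ends 3; pad 1 to align 4 for refcount; refcount at 4 (size 4, align 4) → ends 8; prio at 8 (size 4, align 4) → ends 12; total 12 bytes, alignment 4
version at 0 (size 12, align 4) → ends 12
signature at 12 (size 1, align 1) → ends 13
reserved at 13 (size 1, align 1) → ends 14
crc at 14 (size 2, align 2) → ends 16
inode at 16 (size 2, align 2) → ends 18
size at 18 (size 1, align 1) → ends 19
pad 5 to align 8 for mtime
mtime at 24 (size 88, align 8) → ends 112
total 112 bytes, alignment 8
array of 18: 18 × 112 = 2016

2016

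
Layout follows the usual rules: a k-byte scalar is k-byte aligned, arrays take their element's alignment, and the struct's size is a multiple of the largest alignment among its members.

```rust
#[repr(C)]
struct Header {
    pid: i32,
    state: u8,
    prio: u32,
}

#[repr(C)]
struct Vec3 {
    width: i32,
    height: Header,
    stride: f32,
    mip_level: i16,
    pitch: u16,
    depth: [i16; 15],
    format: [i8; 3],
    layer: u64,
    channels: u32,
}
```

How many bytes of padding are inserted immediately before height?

0

Header: 0..4  pid  (4B, 4-aligned); 4..5  state  (1B, 1-aligned); 5..8  -- padding (3B); 8..12  prio  (4B, 4-aligned); sizeof = 12, alignof = 4
0..4  width  (4B, 4-aligned)
4..16  height  (12B, 4-aligned)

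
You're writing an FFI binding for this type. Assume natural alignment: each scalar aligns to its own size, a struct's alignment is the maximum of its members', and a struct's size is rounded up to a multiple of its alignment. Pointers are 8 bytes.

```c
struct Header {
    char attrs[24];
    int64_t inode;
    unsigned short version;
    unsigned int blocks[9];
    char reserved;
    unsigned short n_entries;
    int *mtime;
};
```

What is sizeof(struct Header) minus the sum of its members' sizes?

0..24  attrs  (24B, 1-aligned)
24..32  inode  (8B, 8-aligned)
32..34  version  (2B, 2-aligned)
34..36  -- padding (2B)
36..72  blocks  (36B, 4-aligned)
72..73  reserved  (1B, 1-aligned)
73..74  -- padding (1B)
74..76  n_entries  (2B, 2-aligned)
76..80  -- padding (4B)
80..88  mtime  (8B, 8-aligned)
sizeof = 88, alignof = 8
data bytes 81, size 88 → padding 7

7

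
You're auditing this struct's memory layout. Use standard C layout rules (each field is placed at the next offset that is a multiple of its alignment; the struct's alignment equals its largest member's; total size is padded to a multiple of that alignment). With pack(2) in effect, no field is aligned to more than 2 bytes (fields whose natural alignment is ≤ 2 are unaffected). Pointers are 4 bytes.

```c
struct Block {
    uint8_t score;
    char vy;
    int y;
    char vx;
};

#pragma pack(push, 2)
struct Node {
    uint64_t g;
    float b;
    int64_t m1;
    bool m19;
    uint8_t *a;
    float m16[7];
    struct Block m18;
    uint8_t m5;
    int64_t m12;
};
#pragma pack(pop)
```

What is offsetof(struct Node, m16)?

26

Block: 0..1  score  (1B, 1-aligned); 1..2  vy  (1B, 1-aligned); 2..4  -- padding (2B); 4..8  y  (4B, 4-aligned); 8..9  vx  (1B, 1-aligned); 9..12  -- tail padding (3B); sizeof = 12, alignof = 4
0..8  g  (8B, 2-aligned)
8..12  b  (4B, 2-aligned)
12..20  m1  (8B, 2-aligned)
20..21  m19  (1B, 1-aligned)
21..22  -- padding (1B)
22..26  a  (4B, 2-aligned)
26..54  m16  (28B, 2-aligned)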